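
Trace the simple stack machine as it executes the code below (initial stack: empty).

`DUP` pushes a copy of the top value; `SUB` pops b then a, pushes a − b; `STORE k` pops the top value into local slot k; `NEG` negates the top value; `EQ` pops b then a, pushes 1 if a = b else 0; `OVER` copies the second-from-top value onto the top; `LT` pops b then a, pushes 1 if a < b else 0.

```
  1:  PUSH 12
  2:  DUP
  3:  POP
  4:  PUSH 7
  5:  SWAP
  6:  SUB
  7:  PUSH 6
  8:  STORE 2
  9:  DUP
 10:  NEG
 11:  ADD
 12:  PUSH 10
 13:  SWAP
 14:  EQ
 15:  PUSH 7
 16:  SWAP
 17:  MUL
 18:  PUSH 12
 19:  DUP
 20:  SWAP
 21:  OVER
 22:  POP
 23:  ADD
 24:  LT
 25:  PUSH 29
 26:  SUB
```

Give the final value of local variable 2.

PUSH 12 -> 12
DUP     -> 12 12
POP     -> 12
PUSH 7  -> 12 7
SWAP    -> 7 12
SUB     -> -5
PUSH 6  -> -5 6
STORE 2 -> -5
DUP     -> -5 -5
NEG     -> -5 5
ADD     -> 0
PUSH 10 -> 0 10
SWAP    -> 10 0
EQ      -> 0
PUSH 7  -> 0 7
SWAP    -> 7 0
MUL     -> 0
PUSH 12 -> 0 12
DUP     -> 0 12 12
SWAP    -> 0 12 12
OVER    -> 0 12 12 12
POP     -> 0 12 12
ADD     -> 0 24
LT      -> 1
PUSH 29 -> 1 29
SUB     -> -28

6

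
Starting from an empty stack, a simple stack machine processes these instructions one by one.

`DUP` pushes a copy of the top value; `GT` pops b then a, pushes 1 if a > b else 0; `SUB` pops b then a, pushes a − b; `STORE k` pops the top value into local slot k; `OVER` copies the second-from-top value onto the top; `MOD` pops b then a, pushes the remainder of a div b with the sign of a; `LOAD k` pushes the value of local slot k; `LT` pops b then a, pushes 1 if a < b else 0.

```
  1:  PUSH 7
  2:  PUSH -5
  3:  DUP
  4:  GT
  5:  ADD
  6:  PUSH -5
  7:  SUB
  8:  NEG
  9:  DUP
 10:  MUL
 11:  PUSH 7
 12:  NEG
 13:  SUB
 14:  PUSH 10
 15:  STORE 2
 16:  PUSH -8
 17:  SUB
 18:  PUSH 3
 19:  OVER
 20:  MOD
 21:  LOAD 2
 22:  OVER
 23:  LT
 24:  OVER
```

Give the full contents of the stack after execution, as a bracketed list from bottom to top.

[159, 3, 0, 3]

PUSH 7   [7]
PUSH -5  [7, -5]
DUP      [7, -5, -5]
GT       [7, 0]
ADD      [7]
PUSH -5  [7, -5]
SUB      [12]
NEG      [-12]
DUP      [-12, -12]
MUL      [144]
PUSH 7   [144, 7]
NEG      [144, -7]
SUB      [151]
PUSH 10  [151, 10]
STORE 2  [151]
PUSH -8  [151, -8]
SUB      [159]
PUSH 3   [159, 3]
OVER     [159, 3, 159]
MOD      [159, 3]
LOAD 2   [159, 3, 10]
OVER     [159, 3, 10, 3]
LT       [159, 3, 0]
OVER     [159, 3, 0, 3]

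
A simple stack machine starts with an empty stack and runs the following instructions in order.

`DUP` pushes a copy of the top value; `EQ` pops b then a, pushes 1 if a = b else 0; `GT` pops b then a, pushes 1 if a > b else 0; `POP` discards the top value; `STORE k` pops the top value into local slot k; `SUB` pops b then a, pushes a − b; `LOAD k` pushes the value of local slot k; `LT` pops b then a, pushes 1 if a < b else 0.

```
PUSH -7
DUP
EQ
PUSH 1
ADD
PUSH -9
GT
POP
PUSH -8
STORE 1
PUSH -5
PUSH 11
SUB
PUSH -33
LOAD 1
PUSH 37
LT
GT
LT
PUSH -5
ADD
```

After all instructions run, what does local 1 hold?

-8

PUSH -7  → [-7]
DUP      → [-7, -7]
EQ       → [1]
PUSH 1   → [1, 1]
ADD      → [2]
PUSH -9  → [2, -9]
GT       → [1]
POP      → []
PUSH -8  → [-8]
STORE 1  → []
PUSH -5  → [-5]
PUSH 11  → [-5, 11]
SUB      → [-16]
PUSH -33 → [-16, -33]
LOAD 1   → [-16, -33, -8]
PUSH 37  → [-16, -33, -8, 37]
LT       → [-16, -33, 1]
GT       → [-16, 0]
LT       → [1]
PUSH -5  → [1, -5]
ADD      → [-4]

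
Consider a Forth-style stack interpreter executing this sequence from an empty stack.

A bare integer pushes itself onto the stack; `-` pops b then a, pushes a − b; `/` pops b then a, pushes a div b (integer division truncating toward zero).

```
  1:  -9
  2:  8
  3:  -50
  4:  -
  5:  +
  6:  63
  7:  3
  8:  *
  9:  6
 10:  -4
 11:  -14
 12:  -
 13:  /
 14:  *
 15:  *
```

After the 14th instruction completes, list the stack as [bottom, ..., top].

[49, 0]

-9  -> -9
8   -> -9 8
-50 -> -9 8 -50
-   -> -9 58
+   -> 49
63  -> 49 63
3   -> 49 63 3
*   -> 49 189
6   -> 49 189 6
-4  -> 49 189 6 -4
-14 -> 49 189 6 -4 -14
-   -> 49 189 6 10
/   -> 49 189 0
*   -> 49 0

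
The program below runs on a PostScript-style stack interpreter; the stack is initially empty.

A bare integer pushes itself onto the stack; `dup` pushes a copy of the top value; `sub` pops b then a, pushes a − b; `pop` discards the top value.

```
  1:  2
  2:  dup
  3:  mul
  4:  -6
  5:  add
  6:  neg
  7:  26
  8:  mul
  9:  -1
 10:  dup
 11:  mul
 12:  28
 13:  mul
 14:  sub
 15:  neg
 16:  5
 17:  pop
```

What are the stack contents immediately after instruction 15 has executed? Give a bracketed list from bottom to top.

2    [2]
dup  [2, 2]
mul  [4]
-6   [4, -6]
add  [-2]
neg  [2]
26   [2, 26]
mul  [52]
-1   [52, -1]
dup  [52, -1, -1]
mul  [52, 1]
28   [52, 1, 28]
mul  [52, 28]
sub  [24]
neg  [-24]

[-24]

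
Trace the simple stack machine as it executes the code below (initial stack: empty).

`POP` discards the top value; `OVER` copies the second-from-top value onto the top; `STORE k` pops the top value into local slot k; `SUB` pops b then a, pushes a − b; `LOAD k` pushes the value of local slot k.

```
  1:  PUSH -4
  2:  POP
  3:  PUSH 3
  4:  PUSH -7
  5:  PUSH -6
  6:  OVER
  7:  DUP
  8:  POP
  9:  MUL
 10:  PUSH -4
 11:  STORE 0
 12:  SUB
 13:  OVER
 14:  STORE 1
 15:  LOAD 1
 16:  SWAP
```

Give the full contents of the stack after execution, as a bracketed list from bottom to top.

PUSH -4 → -4
POP     → (empty)
PUSH 3  → 3
PUSH -7 → 3 -7
PUSH -6 → 3 -7 -6
OVER    → 3 -7 -6 -7
DUP     → 3 -7 -6 -7 -7
POP     → 3 -7 -6 -7
MUL     → 3 -7 42
PUSH -4 → 3 -7 42 -4
STORE 0 → 3 -7 42
SUB     → 3 -49
OVER    → 3 -49 3
STORE 1 → 3 -49
LOAD 1  → 3 -49 3
SWAP    → 3 3 -49

[3, 3, -49]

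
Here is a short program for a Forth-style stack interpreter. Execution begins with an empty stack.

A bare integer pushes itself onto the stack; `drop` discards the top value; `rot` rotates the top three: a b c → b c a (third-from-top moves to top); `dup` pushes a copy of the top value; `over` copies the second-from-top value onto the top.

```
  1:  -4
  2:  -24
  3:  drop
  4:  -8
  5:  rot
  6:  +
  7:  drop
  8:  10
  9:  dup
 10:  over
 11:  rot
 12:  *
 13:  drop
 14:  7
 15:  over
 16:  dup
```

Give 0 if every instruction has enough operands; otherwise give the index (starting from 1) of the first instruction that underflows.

5

-4    -4
-24   -4 -24
drop  -4
-8    -4 -8
rot  — needs 3 operands, stack has 2 → underflow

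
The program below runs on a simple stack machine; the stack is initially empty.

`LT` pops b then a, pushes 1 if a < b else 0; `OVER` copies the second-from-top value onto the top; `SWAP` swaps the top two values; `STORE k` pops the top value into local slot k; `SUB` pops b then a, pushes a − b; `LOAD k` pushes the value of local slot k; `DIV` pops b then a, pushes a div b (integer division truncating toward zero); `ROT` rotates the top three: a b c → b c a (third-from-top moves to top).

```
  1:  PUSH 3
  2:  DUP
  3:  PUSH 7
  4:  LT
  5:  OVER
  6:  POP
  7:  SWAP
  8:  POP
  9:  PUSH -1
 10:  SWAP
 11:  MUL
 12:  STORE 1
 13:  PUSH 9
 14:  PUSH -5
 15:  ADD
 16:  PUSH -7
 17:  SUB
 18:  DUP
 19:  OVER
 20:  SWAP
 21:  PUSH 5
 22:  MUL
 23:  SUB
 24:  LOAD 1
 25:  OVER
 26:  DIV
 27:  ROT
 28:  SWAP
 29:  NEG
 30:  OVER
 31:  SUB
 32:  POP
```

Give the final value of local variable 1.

PUSH 3  -> 3
DUP     -> 3 3
PUSH 7  -> 3 3 7
LT      -> 3 1
OVER    -> 3 1 3
POP     -> 3 1
SWAP    -> 1 3
POP     -> 1
PUSH -1 -> 1 -1
SWAP    -> -1 1
MUL     -> -1
STORE 1 -> (empty)
PUSH 9  -> 9
PUSH -5 -> 9 -5
ADD     -> 4
PUSH -7 -> 4 -7
SUB     -> 11
DUP     -> 11 11
OVER    -> 11 11 11
SWAP    -> 11 11 11
PUSH 5  -> 11 11 11 5
MUL     -> 11 11 55
SUB     -> 11 -44
LOAD 1  -> 11 -44 -1
OVER    -> 11 -44 -1 -44
DIV     -> 11 -44 0
ROT     -> -44 0 11
SWAP    -> -44 11 0
NEG     -> -44 11 0
OVER    -> -44 11 0 11
SUB     -> -44 11 -11
POP     -> -44 11

-1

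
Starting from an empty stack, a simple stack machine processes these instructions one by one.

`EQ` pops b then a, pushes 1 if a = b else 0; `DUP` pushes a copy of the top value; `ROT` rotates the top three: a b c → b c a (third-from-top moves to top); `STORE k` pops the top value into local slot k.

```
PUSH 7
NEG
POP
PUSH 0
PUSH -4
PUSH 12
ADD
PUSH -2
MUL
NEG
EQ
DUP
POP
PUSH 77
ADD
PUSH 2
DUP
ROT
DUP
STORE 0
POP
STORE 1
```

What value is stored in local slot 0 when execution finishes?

77

PUSH 7   7
NEG      -7
POP      (empty)
PUSH 0   0
PUSH -4  0 -4
PUSH 12  0 -4 12
ADD      0 8
PUSH -2  0 8 -2
MUL      0 -16
NEG      0 16
EQ       0
DUP      0 0
POP      0
PUSH 77  0 77
ADD      77
PUSH 2   77 2
DUP      77 2 2
ROT      2 2 77
DUP      2 2 77 77
STORE 0  2 2 77
POP      2 2
STORE 1  2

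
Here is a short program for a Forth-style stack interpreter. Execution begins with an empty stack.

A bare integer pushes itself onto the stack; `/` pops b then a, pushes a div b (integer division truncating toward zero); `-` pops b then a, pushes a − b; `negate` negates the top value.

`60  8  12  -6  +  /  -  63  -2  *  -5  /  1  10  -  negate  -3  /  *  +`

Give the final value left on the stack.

-16

60     : [60]
8      : [60, 8]
12     : [60, 8, 12]
-6     : [60, 8, 12, -6]
+      : [60, 8, 6]
/      : [60, 1]
-      : [59]
63     : [59, 63]
-2     : [59, 63, -2]
*      : [59, -126]
-5     : [59, -126, -5]
/      : [59, 25]
1      : [59, 25, 1]
10     : [59, 25, 1, 10]
-      : [59, 25, -9]
negate : [59, 25, 9]
-3     : [59, 25, 9, -3]
/      : [59, 25, -3]
*      : [59, -75]
+      : [-16]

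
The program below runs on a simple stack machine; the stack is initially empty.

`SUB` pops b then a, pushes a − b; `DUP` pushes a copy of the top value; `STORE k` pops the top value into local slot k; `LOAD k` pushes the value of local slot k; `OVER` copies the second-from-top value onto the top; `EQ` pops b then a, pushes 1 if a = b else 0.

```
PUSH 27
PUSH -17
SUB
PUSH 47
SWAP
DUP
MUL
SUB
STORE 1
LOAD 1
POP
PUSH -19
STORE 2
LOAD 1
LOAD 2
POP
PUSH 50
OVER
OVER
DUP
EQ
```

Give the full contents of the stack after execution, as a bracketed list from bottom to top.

[-1889, 50, -1889, 1]

PUSH 27  -> [27]
PUSH -17 -> [27, -17]
SUB      -> [44]
PUSH 47  -> [44, 47]
SWAP     -> [47, 44]
DUP      -> [47, 44, 44]
MUL      -> [47, 1936]
SUB      -> [-1889]
STORE 1  -> []
LOAD 1   -> [-1889]
POP      -> []
PUSH -19 -> [-19]
STORE 2  -> []
LOAD 1   -> [-1889]
LOAD 2   -> [-1889, -19]
POP      -> [-1889]
PUSH 50  -> [-1889, 50]
OVER     -> [-1889, 50, -1889]
OVER     -> [-1889, 50, -1889, 50]
DUP      -> [-1889, 50, -1889, 50, 50]
EQ       -> [-1889, 50, -1889, 1]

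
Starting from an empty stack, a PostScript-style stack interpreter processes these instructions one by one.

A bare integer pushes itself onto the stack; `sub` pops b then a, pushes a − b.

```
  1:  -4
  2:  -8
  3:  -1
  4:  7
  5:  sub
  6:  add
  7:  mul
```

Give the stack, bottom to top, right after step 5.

[-4, -8, -8]

-4  -> -4
-8  -> -4 -8
-1  -> -4 -8 -1
7   -> -4 -8 -1 7
sub -> -4 -8 -8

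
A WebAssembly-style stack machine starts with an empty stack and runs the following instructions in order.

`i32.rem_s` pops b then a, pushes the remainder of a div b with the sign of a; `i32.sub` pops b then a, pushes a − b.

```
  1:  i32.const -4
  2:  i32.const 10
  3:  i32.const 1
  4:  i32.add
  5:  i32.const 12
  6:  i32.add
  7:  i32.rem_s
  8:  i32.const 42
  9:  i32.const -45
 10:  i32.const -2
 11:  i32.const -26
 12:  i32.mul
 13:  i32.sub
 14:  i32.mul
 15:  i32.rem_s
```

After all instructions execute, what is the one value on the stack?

-4

i32.const -4  → [-4]
i32.const 10  → [-4, 10]
i32.const 1   → [-4, 10, 1]
i32.add       → [-4, 11]
i32.const 12  → [-4, 11, 12]
i32.add       → [-4, 23]
i32.rem_s     → [-4]
i32.const 42  → [-4, 42]
i32.const -45 → [-4, 42, -45]
i32.const -2  → [-4, 42, -45, -2]
i32.const -26 → [-4, 42, -45, -2, -26]
i32.mul       → [-4, 42, -45, 52]
i32.sub       → [-4, 42, -97]
i32.mul       → [-4, -4074]
i32.rem_s     → [-4]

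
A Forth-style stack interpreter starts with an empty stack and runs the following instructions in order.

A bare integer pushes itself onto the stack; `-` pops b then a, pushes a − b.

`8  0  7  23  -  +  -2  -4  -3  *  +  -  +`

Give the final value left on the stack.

8  → 8
0  → 8 0
7  → 8 0 7
23 → 8 0 7 23
-  → 8 0 -16
+  → 8 -16
-2 → 8 -16 -2
-4 → 8 -16 -2 -4
-3 → 8 -16 -2 -4 -3
*  → 8 -16 -2 12
+  → 8 -16 10
-  → 8 -26
+  → -18

-18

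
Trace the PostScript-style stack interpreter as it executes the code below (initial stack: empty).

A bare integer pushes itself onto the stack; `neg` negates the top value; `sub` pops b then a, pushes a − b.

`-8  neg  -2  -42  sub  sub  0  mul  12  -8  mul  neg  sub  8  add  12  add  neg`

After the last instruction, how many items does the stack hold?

-8   -8
neg  8
-2   8 -2
-42  8 -2 -42
sub  8 40
sub  -32
0    -32 0
mul  0
12   0 12
-8   0 12 -8
mul  0 -96
neg  0 96
sub  -96
8    -96 8
add  -88
12   -88 12
add  -76
neg  76

1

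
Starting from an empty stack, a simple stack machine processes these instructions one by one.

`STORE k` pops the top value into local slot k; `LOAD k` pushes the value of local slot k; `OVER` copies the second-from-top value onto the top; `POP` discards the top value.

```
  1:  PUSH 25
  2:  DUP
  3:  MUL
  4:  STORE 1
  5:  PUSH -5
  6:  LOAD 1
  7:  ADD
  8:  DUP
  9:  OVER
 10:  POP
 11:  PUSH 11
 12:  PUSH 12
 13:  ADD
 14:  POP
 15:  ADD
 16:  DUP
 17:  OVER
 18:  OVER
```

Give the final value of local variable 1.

PUSH 25 → [25]
DUP     → [25, 25]
MUL     → [625]
STORE 1 → []
PUSH -5 → [-5]
LOAD 1  → [-5, 625]
ADD     → [620]
DUP     → [620, 620]
OVER    → [620, 620, 620]
POP     → [620, 620]
PUSH 11 → [620, 620, 11]
PUSH 12 → [620, 620, 11, 12]
ADD     → [620, 620, 23]
POP     → [620, 620]
ADD     → [1240]
DUP     → [1240, 1240]
OVER    → [1240, 1240, 1240]
OVER    → [1240, 1240, 1240, 1240]

625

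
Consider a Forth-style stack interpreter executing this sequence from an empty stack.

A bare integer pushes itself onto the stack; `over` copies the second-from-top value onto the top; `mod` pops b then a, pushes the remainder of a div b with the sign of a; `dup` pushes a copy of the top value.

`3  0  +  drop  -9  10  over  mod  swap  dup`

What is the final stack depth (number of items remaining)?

3    → [3]
0    → [3, 0]
+    → [3]
drop → []
-9   → [-9]
10   → [-9, 10]
over → [-9, 10, -9]
mod  → [-9, 1]
swap → [1, -9]
dup  → [1, -9, -9]

3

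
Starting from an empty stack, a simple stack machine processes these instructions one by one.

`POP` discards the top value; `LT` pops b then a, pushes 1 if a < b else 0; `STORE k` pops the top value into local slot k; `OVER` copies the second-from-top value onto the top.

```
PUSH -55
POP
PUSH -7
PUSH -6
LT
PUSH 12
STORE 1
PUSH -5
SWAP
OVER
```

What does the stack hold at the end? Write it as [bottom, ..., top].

[-5, 1, -5]

PUSH -55 -> [-55]
POP      -> []
PUSH -7  -> [-7]
PUSH -6  -> [-7, -6]
LT       -> [1]
PUSH 12  -> [1, 12]
STORE 1  -> [1]
PUSH -5  -> [1, -5]
SWAP     -> [-5, 1]
OVER     -> [-5, 1, -5]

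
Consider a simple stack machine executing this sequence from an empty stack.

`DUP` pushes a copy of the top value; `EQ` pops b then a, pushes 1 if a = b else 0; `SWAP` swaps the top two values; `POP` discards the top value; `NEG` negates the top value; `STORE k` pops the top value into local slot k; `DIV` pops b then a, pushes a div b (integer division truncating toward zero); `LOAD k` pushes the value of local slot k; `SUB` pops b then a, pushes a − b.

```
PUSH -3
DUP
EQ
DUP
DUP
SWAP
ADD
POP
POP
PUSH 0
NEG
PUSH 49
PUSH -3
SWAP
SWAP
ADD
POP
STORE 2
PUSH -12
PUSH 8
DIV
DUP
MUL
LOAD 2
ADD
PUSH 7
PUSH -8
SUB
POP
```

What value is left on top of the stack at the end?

PUSH -3  : [-3]
DUP      : [-3, -3]
EQ       : [1]
DUP      : [1, 1]
DUP      : [1, 1, 1]
SWAP     : [1, 1, 1]
ADD      : [1, 2]
POP      : [1]
POP      : []
PUSH 0   : [0]
NEG      : [0]
PUSH 49  : [0, 49]
PUSH -3  : [0, 49, -3]
SWAP     : [0, -3, 49]
SWAP     : [0, 49, -3]
ADD      : [0, 46]
POP      : [0]
STORE 2  : []
PUSH -12 : [-12]
PUSH 8   : [-12, 8]
DIV      : [-1]
DUP      : [-1, -1]
MUL      : [1]
LOAD 2   : [1, 0]
ADD      : [1]
PUSH 7   : [1, 7]
PUSH -8  : [1, 7, -8]
SUB      : [1, 15]
POP      : [1]

1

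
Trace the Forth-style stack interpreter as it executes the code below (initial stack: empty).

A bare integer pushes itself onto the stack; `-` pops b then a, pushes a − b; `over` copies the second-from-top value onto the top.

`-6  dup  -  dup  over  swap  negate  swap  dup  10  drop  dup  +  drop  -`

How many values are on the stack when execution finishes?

-6     : [-6]
dup    : [-6, -6]
-      : [0]
dup    : [0, 0]
over   : [0, 0, 0]
swap   : [0, 0, 0]
negate : [0, 0, 0]
swap   : [0, 0, 0]
dup    : [0, 0, 0, 0]
10     : [0, 0, 0, 0, 10]
drop   : [0, 0, 0, 0]
dup    : [0, 0, 0, 0, 0]
+      : [0, 0, 0, 0]
drop   : [0, 0, 0]
-      : [0, 0]

2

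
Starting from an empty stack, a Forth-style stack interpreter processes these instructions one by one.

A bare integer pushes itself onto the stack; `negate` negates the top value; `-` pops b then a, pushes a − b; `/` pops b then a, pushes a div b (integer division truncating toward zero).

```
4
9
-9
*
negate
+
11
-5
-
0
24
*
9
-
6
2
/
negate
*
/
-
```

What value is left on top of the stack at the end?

85

4      → [4]
9      → [4, 9]
-9     → [4, 9, -9]
*      → [4, -81]
negate → [4, 81]
+      → [85]
11     → [85, 11]
-5     → [85, 11, -5]
-      → [85, 16]
0      → [85, 16, 0]
24     → [85, 16, 0, 24]
*      → [85, 16, 0]
9      → [85, 16, 0, 9]
-      → [85, 16, -9]
6      → [85, 16, -9, 6]
2      → [85, 16, -9, 6, 2]
/      → [85, 16, -9, 3]
negate → [85, 16, -9, -3]
*      → [85, 16, 27]
/      → [85, 0]
-      → [85]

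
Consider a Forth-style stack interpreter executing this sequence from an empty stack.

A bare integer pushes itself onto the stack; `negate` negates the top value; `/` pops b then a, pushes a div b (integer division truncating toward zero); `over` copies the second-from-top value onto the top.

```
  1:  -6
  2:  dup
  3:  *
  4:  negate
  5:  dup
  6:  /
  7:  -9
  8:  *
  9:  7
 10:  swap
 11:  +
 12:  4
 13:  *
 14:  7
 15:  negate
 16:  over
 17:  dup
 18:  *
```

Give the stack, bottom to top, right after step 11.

-6     : [-6]
dup    : [-6, -6]
*      : [36]
negate : [-36]
dup    : [-36, -36]
/      : [1]
-9     : [1, -9]
*      : [-9]
7      : [-9, 7]
swap   : [7, -9]
+      : [-2]

[-2]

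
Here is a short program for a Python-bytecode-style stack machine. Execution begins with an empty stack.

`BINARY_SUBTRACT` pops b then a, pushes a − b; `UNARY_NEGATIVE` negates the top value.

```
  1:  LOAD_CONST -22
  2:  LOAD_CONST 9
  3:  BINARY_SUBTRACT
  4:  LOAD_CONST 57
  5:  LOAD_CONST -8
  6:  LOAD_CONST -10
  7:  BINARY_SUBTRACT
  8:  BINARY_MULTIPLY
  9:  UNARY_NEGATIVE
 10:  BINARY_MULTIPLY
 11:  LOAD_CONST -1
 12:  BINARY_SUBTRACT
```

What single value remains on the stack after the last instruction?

LOAD_CONST -22  -> -22
LOAD_CONST 9    -> -22 9
BINARY_SUBTRACT -> -31
LOAD_CONST 57   -> -31 57
LOAD_CONST -8   -> -31 57 -8
LOAD_CONST -10  -> -31 57 -8 -10
BINARY_SUBTRACT -> -31 57 2
BINARY_MULTIPLY -> -31 114
UNARY_NEGATIVE  -> -31 -114
BINARY_MULTIPLY -> 3534
LOAD_CONST -1   -> 3534 -1
BINARY_SUBTRACT -> 3535

3535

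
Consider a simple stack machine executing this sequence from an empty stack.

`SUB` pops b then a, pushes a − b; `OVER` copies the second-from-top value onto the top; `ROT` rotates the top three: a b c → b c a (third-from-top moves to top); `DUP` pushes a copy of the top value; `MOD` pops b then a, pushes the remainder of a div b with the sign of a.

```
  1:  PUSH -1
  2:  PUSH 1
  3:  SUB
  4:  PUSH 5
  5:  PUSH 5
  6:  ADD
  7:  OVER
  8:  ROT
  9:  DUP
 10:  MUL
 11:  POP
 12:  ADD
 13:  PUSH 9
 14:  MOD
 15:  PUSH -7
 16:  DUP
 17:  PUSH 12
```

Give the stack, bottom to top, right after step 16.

[8, -7, -7]

PUSH -1 -> [-1]
PUSH 1  -> [-1, 1]
SUB     -> [-2]
PUSH 5  -> [-2, 5]
PUSH 5  -> [-2, 5, 5]
ADD     -> [-2, 10]
OVER    -> [-2, 10, -2]
ROT     -> [10, -2, -2]
DUP     -> [10, -2, -2, -2]
MUL     -> [10, -2, 4]
POP     -> [10, -2]
ADD     -> [8]
PUSH 9  -> [8, 9]
MOD     -> [8]
PUSH -7 -> [8, -7]
DUP     -> [8, -7, -7]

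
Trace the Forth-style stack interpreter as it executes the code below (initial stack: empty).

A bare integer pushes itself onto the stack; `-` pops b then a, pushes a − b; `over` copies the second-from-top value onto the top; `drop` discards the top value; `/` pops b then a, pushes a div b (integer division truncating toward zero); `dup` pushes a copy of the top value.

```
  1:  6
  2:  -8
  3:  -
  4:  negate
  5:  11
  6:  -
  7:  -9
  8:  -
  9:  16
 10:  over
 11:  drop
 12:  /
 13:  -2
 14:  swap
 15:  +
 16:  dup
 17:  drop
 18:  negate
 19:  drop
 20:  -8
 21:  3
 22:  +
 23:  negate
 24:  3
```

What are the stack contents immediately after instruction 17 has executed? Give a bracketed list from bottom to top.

[-3]

6      -> 6
-8     -> 6 -8
-      -> 14
negate -> -14
11     -> -14 11
-      -> -25
-9     -> -25 -9
-      -> -16
16     -> -16 16
over   -> -16 16 -16
drop   -> -16 16
/      -> -1
-2     -> -1 -2
swap   -> -2 -1
+      -> -3
dup    -> -3 -3
drop   -> -3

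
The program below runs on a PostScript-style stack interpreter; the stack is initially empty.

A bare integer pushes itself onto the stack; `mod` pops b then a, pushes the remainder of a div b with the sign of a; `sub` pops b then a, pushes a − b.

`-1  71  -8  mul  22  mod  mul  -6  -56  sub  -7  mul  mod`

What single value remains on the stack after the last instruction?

18

-1  → -1
71  → -1 71
-8  → -1 71 -8
mul → -1 -568
22  → -1 -568 22
mod → -1 -18
mul → 18
-6  → 18 -6
-56 → 18 -6 -56
sub → 18 50
-7  → 18 50 -7
mul → 18 -350
mod → 18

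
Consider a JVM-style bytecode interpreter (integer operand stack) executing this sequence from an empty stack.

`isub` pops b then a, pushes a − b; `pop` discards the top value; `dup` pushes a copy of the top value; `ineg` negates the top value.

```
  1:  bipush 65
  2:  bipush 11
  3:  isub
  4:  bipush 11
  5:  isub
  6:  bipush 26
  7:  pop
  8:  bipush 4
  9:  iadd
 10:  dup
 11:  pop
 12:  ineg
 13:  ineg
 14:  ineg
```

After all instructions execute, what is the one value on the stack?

-47

bipush 65 : 65
bipush 11 : 65 11
isub      : 54
bipush 11 : 54 11
isub      : 43
bipush 26 : 43 26
pop       : 43
bipush 4  : 43 4
iadd      : 47
dup       : 47 47
pop       : 47
ineg      : -47
ineg      : 47
ineg      : -47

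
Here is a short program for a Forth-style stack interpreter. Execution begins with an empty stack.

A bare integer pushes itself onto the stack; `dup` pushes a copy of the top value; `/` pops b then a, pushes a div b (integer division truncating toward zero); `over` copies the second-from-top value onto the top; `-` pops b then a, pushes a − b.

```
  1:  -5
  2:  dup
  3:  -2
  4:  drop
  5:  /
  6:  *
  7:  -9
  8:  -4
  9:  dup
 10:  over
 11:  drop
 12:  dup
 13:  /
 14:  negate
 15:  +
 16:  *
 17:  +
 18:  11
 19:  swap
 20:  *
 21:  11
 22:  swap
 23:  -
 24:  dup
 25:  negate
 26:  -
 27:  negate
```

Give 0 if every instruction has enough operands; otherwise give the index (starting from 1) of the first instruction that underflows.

6

-5   : [-5]
dup  : [-5, -5]
-2   : [-5, -5, -2]
drop : [-5, -5]
/    : [1]
*  — needs 2 operands, stack has 1 → underflow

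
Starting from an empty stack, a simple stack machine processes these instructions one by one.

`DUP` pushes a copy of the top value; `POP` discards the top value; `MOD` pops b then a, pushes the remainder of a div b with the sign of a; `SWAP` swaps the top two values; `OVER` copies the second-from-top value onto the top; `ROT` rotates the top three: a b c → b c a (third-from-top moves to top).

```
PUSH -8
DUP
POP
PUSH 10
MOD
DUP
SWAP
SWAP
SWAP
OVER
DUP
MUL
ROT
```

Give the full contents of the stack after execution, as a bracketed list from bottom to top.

[-8, 64, -8]

PUSH -8  [-8]
DUP      [-8, -8]
POP      [-8]
PUSH 10  [-8, 10]
MOD      [-8]
DUP      [-8, -8]
SWAP     [-8, -8]
SWAP     [-8, -8]
SWAP     [-8, -8]
OVER     [-8, -8, -8]
DUP      [-8, -8, -8, -8]
MUL      [-8, -8, 64]
ROT      [-8, 64, -8]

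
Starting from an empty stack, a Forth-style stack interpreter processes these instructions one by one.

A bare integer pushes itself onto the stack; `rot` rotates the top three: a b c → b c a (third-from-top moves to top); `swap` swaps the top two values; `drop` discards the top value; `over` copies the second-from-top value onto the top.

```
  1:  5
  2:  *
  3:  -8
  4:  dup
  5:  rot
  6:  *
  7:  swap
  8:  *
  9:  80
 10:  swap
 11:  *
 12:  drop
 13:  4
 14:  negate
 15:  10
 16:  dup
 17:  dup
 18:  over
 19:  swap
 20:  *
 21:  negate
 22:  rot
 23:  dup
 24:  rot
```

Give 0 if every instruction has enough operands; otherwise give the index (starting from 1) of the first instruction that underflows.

2

5  [5]
*  — needs 2 operands, stack has 1 → underflow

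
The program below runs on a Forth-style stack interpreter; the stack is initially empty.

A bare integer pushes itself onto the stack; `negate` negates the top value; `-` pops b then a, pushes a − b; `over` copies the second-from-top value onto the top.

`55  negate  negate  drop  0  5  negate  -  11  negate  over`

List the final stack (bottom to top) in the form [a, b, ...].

[5, -11, 5]

55     : 55
negate : -55
negate : 55
drop   : (empty)
0      : 0
5      : 0 5
negate : 0 -5
-      : 5
11     : 5 11
negate : 5 -11
over   : 5 -11 5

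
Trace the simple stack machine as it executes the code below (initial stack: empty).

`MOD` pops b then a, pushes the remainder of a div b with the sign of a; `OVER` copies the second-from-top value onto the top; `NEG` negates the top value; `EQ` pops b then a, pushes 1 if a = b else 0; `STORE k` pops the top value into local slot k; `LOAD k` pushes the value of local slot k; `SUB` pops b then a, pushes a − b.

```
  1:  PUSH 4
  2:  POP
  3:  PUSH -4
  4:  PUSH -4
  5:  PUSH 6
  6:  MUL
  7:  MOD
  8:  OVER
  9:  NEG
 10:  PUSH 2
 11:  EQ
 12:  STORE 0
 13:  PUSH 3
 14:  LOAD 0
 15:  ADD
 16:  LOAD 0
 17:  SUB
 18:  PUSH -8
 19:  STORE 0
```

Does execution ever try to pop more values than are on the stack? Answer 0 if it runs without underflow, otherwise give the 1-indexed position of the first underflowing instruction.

8

PUSH 4  → [4]
POP     → []
PUSH -4 → [-4]
PUSH -4 → [-4, -4]
PUSH 6  → [-4, -4, 6]
MUL     → [-4, -24]
MOD     → [-4]
OVER  — needs 2 operands, stack has 1 → underflow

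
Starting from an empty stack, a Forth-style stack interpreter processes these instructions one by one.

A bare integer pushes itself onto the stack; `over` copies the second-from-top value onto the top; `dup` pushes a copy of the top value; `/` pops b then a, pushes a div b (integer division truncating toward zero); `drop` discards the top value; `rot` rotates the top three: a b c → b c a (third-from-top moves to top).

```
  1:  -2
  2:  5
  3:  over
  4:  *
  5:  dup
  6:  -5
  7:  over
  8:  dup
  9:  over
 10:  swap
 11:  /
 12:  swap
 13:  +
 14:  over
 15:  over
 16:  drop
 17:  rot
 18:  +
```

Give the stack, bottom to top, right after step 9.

-2    [-2]
5     [-2, 5]
over  [-2, 5, -2]
*     [-2, -10]
dup   [-2, -10, -10]
-5    [-2, -10, -10, -5]
over  [-2, -10, -10, -5, -10]
dup   [-2, -10, -10, -5, -10, -10]
over  [-2, -10, -10, -5, -10, -10, -10]

[-2, -10, -10, -5, -10, -10, -10]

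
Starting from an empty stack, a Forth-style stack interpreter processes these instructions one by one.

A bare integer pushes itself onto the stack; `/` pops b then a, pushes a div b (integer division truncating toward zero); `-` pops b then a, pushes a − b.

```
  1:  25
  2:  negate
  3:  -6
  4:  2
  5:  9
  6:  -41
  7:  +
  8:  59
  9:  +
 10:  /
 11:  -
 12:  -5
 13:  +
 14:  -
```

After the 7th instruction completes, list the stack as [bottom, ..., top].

25     : 25
negate : -25
-6     : -25 -6
2      : -25 -6 2
9      : -25 -6 2 9
-41    : -25 -6 2 9 -41
+      : -25 -6 2 -32

[-25, -6, 2, -32]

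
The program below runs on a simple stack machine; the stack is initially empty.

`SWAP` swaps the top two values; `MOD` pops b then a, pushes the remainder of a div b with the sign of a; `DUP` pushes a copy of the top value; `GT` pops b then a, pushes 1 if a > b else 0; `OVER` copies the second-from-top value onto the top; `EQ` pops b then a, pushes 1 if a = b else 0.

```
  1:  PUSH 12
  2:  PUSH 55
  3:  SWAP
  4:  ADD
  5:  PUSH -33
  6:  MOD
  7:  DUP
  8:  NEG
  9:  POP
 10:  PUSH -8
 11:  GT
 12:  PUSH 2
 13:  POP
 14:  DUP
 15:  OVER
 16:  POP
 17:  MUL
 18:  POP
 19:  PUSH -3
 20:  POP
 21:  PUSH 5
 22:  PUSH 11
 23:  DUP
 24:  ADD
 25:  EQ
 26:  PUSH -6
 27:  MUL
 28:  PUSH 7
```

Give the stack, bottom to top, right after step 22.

PUSH 12   [12]
PUSH 55   [12, 55]
SWAP      [55, 12]
ADD       [67]
PUSH -33  [67, -33]
MOD       [1]
DUP       [1, 1]
NEG       [1, -1]
POP       [1]
PUSH -8   [1, -8]
GT        [1]
PUSH 2    [1, 2]
POP       [1]
DUP       [1, 1]
OVER      [1, 1, 1]
POP       [1, 1]
MUL       [1]
POP       []
PUSH -3   [-3]
POP       []
PUSH 5    [5]
PUSH 11   [5, 11]

[5, 11]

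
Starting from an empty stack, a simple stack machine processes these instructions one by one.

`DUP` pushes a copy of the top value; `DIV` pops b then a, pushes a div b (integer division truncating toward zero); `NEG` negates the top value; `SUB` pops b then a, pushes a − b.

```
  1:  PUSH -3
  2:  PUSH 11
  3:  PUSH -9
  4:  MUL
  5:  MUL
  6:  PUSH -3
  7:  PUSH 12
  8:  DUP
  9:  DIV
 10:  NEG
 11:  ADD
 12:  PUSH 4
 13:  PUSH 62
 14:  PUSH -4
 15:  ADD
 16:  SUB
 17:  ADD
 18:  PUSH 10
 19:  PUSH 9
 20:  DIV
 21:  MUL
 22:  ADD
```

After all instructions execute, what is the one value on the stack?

239

PUSH -3 -> [-3]
PUSH 11 -> [-3, 11]
PUSH -9 -> [-3, 11, -9]
MUL     -> [-3, -99]
MUL     -> [297]
PUSH -3 -> [297, -3]
PUSH 12 -> [297, -3, 12]
DUP     -> [297, -3, 12, 12]
DIV     -> [297, -3, 1]
NEG     -> [297, -3, -1]
ADD     -> [297, -4]
PUSH 4  -> [297, -4, 4]
PUSH 62 -> [297, -4, 4, 62]
PUSH -4 -> [297, -4, 4, 62, -4]
ADD     -> [297, -4, 4, 58]
SUB     -> [297, -4, -54]
ADD     -> [297, -58]
PUSH 10 -> [297, -58, 10]
PUSH 9  -> [297, -58, 10, 9]
DIV     -> [297, -58, 1]
MUL     -> [297, -58]
ADD     -> [239]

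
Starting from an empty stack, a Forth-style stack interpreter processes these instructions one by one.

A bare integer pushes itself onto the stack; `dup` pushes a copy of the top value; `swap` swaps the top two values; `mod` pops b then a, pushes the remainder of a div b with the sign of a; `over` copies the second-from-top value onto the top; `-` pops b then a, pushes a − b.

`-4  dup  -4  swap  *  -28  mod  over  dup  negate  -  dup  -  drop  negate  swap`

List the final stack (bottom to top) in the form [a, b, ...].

[-16, -4]

-4     : -4
dup    : -4 -4
-4     : -4 -4 -4
swap   : -4 -4 -4
*      : -4 16
-28    : -4 16 -28
mod    : -4 16
over   : -4 16 -4
dup    : -4 16 -4 -4
negate : -4 16 -4 4
-      : -4 16 -8
dup    : -4 16 -8 -8
-      : -4 16 0
drop   : -4 16
negate : -4 -16
swap   : -16 -4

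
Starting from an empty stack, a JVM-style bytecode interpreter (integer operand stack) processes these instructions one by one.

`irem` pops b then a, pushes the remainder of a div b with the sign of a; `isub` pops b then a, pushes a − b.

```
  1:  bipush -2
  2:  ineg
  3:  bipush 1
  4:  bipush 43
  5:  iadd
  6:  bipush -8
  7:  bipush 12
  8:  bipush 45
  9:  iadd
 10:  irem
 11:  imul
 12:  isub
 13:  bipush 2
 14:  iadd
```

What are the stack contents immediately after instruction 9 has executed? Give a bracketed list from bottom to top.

[2, 44, -8, 57]

bipush -2  [-2]
ineg       [2]
bipush 1   [2, 1]
bipush 43  [2, 1, 43]
iadd       [2, 44]
bipush -8  [2, 44, -8]
bipush 12  [2, 44, -8, 12]
bipush 45  [2, 44, -8, 12, 45]
iadd       [2, 44, -8, 57]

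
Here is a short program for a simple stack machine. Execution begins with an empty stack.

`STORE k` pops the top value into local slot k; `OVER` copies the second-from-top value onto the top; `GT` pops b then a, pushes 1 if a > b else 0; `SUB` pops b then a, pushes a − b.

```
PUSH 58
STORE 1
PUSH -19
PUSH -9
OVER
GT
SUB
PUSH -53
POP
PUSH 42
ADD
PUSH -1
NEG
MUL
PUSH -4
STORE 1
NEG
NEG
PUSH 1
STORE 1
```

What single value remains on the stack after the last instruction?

PUSH 58  -> [58]
STORE 1  -> []
PUSH -19 -> [-19]
PUSH -9  -> [-19, -9]
OVER     -> [-19, -9, -19]
GT       -> [-19, 1]
SUB      -> [-20]
PUSH -53 -> [-20, -53]
POP      -> [-20]
PUSH 42  -> [-20, 42]
ADD      -> [22]
PUSH -1  -> [22, -1]
NEG      -> [22, 1]
MUL      -> [22]
PUSH -4  -> [22, -4]
STORE 1  -> [22]
NEG      -> [-22]
NEG      -> [22]
PUSH 1   -> [22, 1]
STORE 1  -> [22]

22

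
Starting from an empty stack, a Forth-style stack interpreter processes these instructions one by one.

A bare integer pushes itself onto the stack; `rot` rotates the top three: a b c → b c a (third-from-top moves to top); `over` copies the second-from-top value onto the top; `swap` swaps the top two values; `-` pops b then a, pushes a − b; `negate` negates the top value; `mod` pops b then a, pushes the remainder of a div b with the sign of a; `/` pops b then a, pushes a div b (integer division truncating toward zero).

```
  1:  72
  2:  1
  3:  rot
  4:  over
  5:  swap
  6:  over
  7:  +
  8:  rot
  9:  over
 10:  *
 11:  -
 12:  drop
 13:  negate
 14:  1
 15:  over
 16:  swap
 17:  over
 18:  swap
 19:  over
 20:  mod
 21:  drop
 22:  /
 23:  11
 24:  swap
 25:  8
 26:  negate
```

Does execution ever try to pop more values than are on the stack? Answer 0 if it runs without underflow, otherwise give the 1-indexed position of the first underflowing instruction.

72 → 72
1  → 72 1
rot  — needs 3 operands, stack has 2 → underflow

3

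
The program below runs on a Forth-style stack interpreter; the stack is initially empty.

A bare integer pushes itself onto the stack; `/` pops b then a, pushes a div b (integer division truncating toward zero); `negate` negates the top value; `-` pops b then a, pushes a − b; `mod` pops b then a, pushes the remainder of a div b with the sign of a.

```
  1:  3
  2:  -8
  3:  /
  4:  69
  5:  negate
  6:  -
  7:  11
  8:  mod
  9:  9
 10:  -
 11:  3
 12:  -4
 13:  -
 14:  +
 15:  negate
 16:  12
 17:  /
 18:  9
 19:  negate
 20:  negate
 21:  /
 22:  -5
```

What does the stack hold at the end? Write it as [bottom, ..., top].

3      -> [3]
-8     -> [3, -8]
/      -> [0]
69     -> [0, 69]
negate -> [0, -69]
-      -> [69]
11     -> [69, 11]
mod    -> [3]
9      -> [3, 9]
-      -> [-6]
3      -> [-6, 3]
-4     -> [-6, 3, -4]
-      -> [-6, 7]
+      -> [1]
negate -> [-1]
12     -> [-1, 12]
/      -> [0]
9      -> [0, 9]
negate -> [0, -9]
negate -> [0, 9]
/      -> [0]
-5     -> [0, -5]

[0, -5]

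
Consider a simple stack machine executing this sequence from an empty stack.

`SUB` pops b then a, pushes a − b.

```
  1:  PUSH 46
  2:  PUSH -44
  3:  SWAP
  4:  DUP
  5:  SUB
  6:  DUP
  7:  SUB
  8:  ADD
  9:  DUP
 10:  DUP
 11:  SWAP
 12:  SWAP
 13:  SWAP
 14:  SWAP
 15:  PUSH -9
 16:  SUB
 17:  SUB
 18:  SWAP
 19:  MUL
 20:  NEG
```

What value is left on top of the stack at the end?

-396

PUSH 46  : 46
PUSH -44 : 46 -44
SWAP     : -44 46
DUP      : -44 46 46
SUB      : -44 0
DUP      : -44 0 0
SUB      : -44 0
ADD      : -44
DUP      : -44 -44
DUP      : -44 -44 -44
SWAP     : -44 -44 -44
SWAP     : -44 -44 -44
SWAP     : -44 -44 -44
SWAP     : -44 -44 -44
PUSH -9  : -44 -44 -44 -9
SUB      : -44 -44 -35
SUB      : -44 -9
SWAP     : -9 -44
MUL      : 396
NEG      : -396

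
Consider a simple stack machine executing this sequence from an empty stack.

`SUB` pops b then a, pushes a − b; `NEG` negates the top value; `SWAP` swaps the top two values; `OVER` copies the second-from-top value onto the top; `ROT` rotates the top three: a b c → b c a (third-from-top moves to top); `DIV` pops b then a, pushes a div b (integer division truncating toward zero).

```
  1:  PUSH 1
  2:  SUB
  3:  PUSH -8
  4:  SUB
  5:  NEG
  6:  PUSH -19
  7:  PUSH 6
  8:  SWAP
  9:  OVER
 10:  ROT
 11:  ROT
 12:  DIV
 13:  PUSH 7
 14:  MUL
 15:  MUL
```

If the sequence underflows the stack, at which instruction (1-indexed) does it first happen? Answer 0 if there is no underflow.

2

PUSH 1 : [1]
SUB  — needs 2 operands, stack has 1 → underflow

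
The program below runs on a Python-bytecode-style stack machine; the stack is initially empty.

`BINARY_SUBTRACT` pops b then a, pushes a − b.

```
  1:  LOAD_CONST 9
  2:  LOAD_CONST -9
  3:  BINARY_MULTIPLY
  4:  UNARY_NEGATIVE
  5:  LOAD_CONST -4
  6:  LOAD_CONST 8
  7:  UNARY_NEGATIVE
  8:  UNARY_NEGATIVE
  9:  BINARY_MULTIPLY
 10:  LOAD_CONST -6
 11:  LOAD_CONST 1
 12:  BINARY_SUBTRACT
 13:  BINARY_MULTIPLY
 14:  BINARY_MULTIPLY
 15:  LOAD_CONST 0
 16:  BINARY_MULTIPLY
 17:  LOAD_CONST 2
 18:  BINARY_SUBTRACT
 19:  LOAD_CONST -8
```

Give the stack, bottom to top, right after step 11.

LOAD_CONST 9    -> 9
LOAD_CONST -9   -> 9 -9
BINARY_MULTIPLY -> -81
UNARY_NEGATIVE  -> 81
LOAD_CONST -4   -> 81 -4
LOAD_CONST 8    -> 81 -4 8
UNARY_NEGATIVE  -> 81 -4 -8
UNARY_NEGATIVE  -> 81 -4 8
BINARY_MULTIPLY -> 81 -32
LOAD_CONST -6   -> 81 -32 -6
LOAD_CONST 1    -> 81 -32 -6 1

[81, -32, -6, 1]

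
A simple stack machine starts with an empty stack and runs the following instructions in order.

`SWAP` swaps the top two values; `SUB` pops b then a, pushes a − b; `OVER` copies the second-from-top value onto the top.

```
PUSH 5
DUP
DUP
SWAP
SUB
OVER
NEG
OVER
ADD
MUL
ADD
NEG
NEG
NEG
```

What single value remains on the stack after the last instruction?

-5

PUSH 5 → [5]
DUP    → [5, 5]
DUP    → [5, 5, 5]
SWAP   → [5, 5, 5]
SUB    → [5, 0]
OVER   → [5, 0, 5]
NEG    → [5, 0, -5]
OVER   → [5, 0, -5, 0]
ADD    → [5, 0, -5]
MUL    → [5, 0]
ADD    → [5]
NEG    → [-5]
NEG    → [5]
NEG    → [-5]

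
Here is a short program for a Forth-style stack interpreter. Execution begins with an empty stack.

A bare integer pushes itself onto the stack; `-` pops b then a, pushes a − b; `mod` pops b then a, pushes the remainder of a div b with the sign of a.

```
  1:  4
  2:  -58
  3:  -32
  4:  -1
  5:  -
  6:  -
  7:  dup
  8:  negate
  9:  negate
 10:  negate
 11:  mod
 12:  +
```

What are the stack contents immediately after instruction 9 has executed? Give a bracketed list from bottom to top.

[4, -27, -27]

4      → [4]
-58    → [4, -58]
-32    → [4, -58, -32]
-1     → [4, -58, -32, -1]
-      → [4, -58, -31]
-      → [4, -27]
dup    → [4, -27, -27]
negate → [4, -27, 27]
negate → [4, -27, -27]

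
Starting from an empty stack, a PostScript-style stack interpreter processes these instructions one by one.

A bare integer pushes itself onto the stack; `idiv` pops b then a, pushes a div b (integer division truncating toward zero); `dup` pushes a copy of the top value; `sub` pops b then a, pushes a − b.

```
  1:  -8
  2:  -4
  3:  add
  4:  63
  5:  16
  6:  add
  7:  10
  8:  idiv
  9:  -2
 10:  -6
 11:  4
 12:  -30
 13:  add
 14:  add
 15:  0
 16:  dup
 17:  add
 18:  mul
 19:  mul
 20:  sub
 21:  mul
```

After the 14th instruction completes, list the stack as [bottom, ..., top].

-8   -> [-8]
-4   -> [-8, -4]
add  -> [-12]
63   -> [-12, 63]
16   -> [-12, 63, 16]
add  -> [-12, 79]
10   -> [-12, 79, 10]
idiv -> [-12, 7]
-2   -> [-12, 7, -2]
-6   -> [-12, 7, -2, -6]
4    -> [-12, 7, -2, -6, 4]
-30  -> [-12, 7, -2, -6, 4, -30]
add  -> [-12, 7, -2, -6, -26]
add  -> [-12, 7, -2, -32]

[-12, 7, -2, -32]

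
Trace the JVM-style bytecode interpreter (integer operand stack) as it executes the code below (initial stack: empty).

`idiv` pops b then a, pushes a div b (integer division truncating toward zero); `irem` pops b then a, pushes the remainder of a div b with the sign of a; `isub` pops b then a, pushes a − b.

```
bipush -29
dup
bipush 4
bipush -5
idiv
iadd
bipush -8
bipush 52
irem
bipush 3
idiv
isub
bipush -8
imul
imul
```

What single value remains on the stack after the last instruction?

bipush -29 → -29
dup        → -29 -29
bipush 4   → -29 -29 4
bipush -5  → -29 -29 4 -5
idiv       → -29 -29 0
iadd       → -29 -29
bipush -8  → -29 -29 -8
bipush 52  → -29 -29 -8 52
irem       → -29 -29 -8
bipush 3   → -29 -29 -8 3
idiv       → -29 -29 -2
isub       → -29 -27
bipush -8  → -29 -27 -8
imul       → -29 216
imul       → -6264

-6264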